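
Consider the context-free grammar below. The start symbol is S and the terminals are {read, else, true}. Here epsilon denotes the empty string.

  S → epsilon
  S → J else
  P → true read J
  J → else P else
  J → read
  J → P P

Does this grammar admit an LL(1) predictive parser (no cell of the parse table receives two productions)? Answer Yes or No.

Yes

FIRST(S) = {epsilon, else, read, true}
FIRST(P) = {true}
FIRST(J) = {else, read, true}
FOLLOW(S) = {$}
FOLLOW(P) = {else, true}
FOLLOW(J) = {else, true}
Each cell of M receives at most one production.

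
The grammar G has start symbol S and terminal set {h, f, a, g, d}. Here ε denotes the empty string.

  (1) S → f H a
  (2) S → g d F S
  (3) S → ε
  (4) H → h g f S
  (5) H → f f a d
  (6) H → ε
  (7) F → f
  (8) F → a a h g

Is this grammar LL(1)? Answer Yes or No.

FIRST(S) = {ε, f, g}
FIRST(H) = {ε, f, h}
FIRST(F) = {a, f}
FOLLOW(S) = {$, a}
FOLLOW(H) = {a}
FOLLOW(F) = {$, a, f, g}
Each cell of M receives at most one production.

Yes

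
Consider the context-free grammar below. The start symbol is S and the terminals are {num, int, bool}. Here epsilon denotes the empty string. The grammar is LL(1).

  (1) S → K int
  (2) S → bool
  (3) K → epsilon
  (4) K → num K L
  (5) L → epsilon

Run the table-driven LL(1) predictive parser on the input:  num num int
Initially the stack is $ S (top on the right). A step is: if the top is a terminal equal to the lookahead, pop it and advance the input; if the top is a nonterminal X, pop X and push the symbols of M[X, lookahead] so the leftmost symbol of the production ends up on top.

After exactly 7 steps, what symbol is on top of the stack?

L

     Stack            Input          Action
  1  $ S              num num int $  expand S → K int
  2  $ int K          num num int $  expand K → num K L
  3  $ int L K num    num num int $  match num
  4  $ int L K        num int $      expand K → num K L
  5  $ int L L K num  num int $      match num
  6  $ int L L K      int $          expand K → epsilon
  7  $ int L L        int $          expand L → epsilon
Stack after step 7: $ int L (top = L).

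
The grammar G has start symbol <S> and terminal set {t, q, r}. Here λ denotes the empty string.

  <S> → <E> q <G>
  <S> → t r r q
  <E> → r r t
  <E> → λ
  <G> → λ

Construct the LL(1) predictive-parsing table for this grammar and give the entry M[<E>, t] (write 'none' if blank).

FIRST(<E>) = {λ, r}
FIRST(<G>) = {λ}
FIRST(<S>) = {q, r, t}  (via <E> q <G>)
FOLLOW(<S>) includes $ since <S> is the start symbol.
FOLLOW(<E>): in <S>→<E> q <G>, <E> is followed by q <G> with FIRST {q}. Thus FOLLOW(<E>) = {q}.
For <E> → r r t: FIRST(r r t) = {r}, so it goes in M[<E>, t] for t ∈ {r}.
For <E> → λ: FIRST(λ) = {λ}, so it goes in M[<E>, t] for t ∈ {}; since λ ∈ FIRST, also for every t ∈ FOLLOW(<E>) = {q}.
None of these place a production in M[<E>, t].

none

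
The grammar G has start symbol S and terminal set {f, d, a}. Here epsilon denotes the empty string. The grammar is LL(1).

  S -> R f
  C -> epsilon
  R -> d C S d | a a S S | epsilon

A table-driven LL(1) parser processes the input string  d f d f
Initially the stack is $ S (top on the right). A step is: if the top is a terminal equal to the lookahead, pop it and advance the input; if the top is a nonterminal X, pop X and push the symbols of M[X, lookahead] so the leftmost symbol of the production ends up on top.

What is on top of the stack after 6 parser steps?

f

step 1: stack=$ S  input=d f d f $  — expand S -> R f
step 2: stack=$ f R  input=d f d f $  — expand R -> d C S d
step 3: stack=$ f d S C d  input=d f d f $  — match d
step 4: stack=$ f d S C  input=f d f $  — expand C -> epsilon
step 5: stack=$ f d S  input=f d f $  — expand S -> R f
step 6: stack=$ f d f R  input=f d f $  — expand R -> epsilon
Stack after step 6: $ f d f (top = f).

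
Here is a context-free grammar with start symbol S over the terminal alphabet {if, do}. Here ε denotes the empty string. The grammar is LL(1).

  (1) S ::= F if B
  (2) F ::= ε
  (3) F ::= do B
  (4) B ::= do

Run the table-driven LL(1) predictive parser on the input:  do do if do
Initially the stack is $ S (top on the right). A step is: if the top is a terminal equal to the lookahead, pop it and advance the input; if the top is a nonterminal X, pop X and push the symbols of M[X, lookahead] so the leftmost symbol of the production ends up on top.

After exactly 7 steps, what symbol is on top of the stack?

do

step 1: stack=$ S  input=do do if do $  — expand S ::= F if B
step 2: stack=$ B if F  input=do do if do $  — expand F ::= do B
step 3: stack=$ B if B do  input=do do if do $  — match do
step 4: stack=$ B if B  input=do if do $  — expand B ::= do
step 5: stack=$ B if do  input=do if do $  — match do
step 6: stack=$ B if  input=if do $  — match if
step 7: stack=$ B  input=do $  — expand B ::= do
Stack after step 7: $ do (top = do).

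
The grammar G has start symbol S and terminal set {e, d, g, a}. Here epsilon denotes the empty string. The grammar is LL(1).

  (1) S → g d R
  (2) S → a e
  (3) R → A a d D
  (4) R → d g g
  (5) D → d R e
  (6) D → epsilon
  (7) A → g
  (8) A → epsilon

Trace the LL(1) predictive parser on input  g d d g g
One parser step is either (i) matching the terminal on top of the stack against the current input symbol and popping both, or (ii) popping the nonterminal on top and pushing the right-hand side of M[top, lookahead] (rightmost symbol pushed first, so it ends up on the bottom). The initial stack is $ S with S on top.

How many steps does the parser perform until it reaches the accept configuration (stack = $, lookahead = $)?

step 1: stack=$ S  input=g d d g g $  — expand S → g d R
step 2: stack=$ R d g  input=g d d g g $  — match g
step 3: stack=$ R d  input=d d g g $  — match d
step 4: stack=$ R  input=d g g $  — expand R → d g g
step 5: stack=$ g g d  input=d g g $  — match d
step 6: stack=$ g g  input=g g $  — match g
step 7: stack=$ g  input=g $  — match g
Accept reached after 7 steps.

7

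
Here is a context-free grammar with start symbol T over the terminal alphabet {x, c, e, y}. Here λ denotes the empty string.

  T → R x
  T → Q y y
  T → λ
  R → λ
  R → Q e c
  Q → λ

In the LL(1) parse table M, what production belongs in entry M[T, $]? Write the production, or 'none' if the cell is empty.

FIRST(Q) = {λ}
FIRST(R) = {λ, e}  (via Q e c)
FIRST(T) = {λ, e, x, y}  (via R x, Q y y)
FOLLOW(T) includes $ since T is the start symbol.
FOLLOW(T): T appears on no right-hand side. Thus FOLLOW(T) = {$}.
For T → R x: FIRST(R x) = {e, x}, so it goes in M[T, t] for t ∈ {e, x}.
For T → Q y y: FIRST(Q y y) = {y}, so it goes in M[T, t] for t ∈ {y}.
For T → λ: FIRST(λ) = {λ}, so it goes in M[T, t] for t ∈ {}; since λ ∈ FIRST, also for every t ∈ FOLLOW(T) = {$}.

T → λ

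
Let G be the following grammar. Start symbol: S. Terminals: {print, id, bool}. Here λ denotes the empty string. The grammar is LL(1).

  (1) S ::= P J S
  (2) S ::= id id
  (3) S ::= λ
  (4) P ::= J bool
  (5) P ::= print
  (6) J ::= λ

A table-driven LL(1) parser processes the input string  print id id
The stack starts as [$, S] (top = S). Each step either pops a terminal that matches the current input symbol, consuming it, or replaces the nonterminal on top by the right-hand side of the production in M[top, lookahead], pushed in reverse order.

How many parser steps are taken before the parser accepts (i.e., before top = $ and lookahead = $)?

7

step 1: stack=$ S  input=print id id $  — expand S ::= P J S
step 2: stack=$ S J P  input=print id id $  — expand P ::= print
step 3: stack=$ S J print  input=print id id $  — match print
step 4: stack=$ S J  input=id id $  — expand J ::= λ
step 5: stack=$ S  input=id id $  — expand S ::= id id
step 6: stack=$ id id  input=id id $  — match id
step 7: stack=$ id  input=id $  — match id
Accept reached after 7 steps.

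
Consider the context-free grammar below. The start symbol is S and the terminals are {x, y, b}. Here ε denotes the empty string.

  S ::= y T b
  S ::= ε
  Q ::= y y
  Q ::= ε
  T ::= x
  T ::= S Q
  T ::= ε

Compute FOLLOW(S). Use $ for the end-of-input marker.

{$, b, y}

FIRST(S) = {ε, y}
FIRST(Q) = {ε, y}
FIRST(T) = {ε, x, y}  (via S Q)
FOLLOW(S) includes $ since S is the start symbol.
FOLLOW(T): in S::=y T b, T is followed by b with FIRST {b}. Thus FOLLOW(T) = {b}.
FOLLOW(S): in T::=S Q, S is followed by Q with FIRST {ε, y}; in T::=S Q, the suffix after S is nullable, so FOLLOW(S) ⊇ FOLLOW(T) = {b}. Thus FOLLOW(S) = {$, b, y}.
FOLLOW(Q): in T::=S Q, the suffix after Q is empty, so FOLLOW(Q) ⊇ FOLLOW(T) = {b}. Thus FOLLOW(Q) = {b}.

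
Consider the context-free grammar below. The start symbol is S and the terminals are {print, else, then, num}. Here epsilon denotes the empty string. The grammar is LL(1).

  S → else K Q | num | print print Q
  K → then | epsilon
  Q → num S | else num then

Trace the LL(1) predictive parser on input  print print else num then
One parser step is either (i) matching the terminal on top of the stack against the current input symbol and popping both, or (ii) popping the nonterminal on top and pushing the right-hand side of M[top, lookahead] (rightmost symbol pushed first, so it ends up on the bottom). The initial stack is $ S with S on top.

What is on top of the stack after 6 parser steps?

then

     Stack            Input                        Action
  1  $ S              print print else num then $  expand S → print print Q
  2  $ Q print print  print print else num then $  match print
  3  $ Q print        print else num then $        match print
  4  $ Q              else num then $              expand Q → else num then
  5  $ then num else  else num then $              match else
  6  $ then num       num then $                   match num
Stack after step 6: $ then (top = then).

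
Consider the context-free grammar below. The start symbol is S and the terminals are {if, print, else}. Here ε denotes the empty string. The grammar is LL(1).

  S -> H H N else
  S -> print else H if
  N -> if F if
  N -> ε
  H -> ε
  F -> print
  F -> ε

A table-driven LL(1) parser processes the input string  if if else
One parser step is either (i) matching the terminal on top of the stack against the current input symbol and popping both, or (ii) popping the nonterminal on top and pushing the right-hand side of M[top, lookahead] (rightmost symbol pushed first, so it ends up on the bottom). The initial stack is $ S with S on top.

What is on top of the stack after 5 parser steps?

F

step 1: stack=$ S  input=if if else $  — expand S -> H H N else
step 2: stack=$ else N H H  input=if if else $  — expand H -> ε
step 3: stack=$ else N H  input=if if else $  — expand H -> ε
step 4: stack=$ else N  input=if if else $  — expand N -> if F if
step 5: stack=$ else if F if  input=if if else $  — match if
Stack after step 5: $ else if F (top = F).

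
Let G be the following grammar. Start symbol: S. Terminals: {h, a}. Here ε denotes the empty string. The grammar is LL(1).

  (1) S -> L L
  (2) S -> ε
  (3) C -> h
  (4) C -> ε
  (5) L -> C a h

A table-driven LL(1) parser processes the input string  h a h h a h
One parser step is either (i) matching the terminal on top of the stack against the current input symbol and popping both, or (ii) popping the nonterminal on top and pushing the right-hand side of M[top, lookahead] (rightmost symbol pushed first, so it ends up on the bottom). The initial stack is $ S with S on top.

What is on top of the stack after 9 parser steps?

step 1: stack=$ S  input=h a h h a h $  — expand S -> L L
step 2: stack=$ L L  input=h a h h a h $  — expand L -> C a h
step 3: stack=$ L h a C  input=h a h h a h $  — expand C -> h
step 4: stack=$ L h a h  input=h a h h a h $  — match h
step 5: stack=$ L h a  input=a h h a h $  — match a
step 6: stack=$ L h  input=h h a h $  — match h
step 7: stack=$ L  input=h a h $  — expand L -> C a h
step 8: stack=$ h a C  input=h a h $  — expand C -> h
step 9: stack=$ h a h  input=h a h $  — match h
Stack after step 9: $ h a (top = a).

a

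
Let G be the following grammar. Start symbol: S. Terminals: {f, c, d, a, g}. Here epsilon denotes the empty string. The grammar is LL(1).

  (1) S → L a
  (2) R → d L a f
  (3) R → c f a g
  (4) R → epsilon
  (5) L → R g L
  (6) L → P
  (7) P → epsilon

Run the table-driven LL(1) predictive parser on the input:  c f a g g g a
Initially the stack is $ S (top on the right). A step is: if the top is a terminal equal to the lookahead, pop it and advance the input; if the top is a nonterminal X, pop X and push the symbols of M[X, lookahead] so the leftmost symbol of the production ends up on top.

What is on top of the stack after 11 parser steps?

step 1: stack=$ S  input=c f a g g g a $  — expand S → L a
step 2: stack=$ a L  input=c f a g g g a $  — expand L → R g L
step 3: stack=$ a L g R  input=c f a g g g a $  — expand R → c f a g
step 4: stack=$ a L g g a f c  input=c f a g g g a $  — match c
step 5: stack=$ a L g g a f  input=f a g g g a $  — match f
step 6: stack=$ a L g g a  input=a g g g a $  — match a
step 7: stack=$ a L g g  input=g g g a $  — match g
step 8: stack=$ a L g  input=g g a $  — match g
step 9: stack=$ a L  input=g a $  — expand L → R g L
step 10: stack=$ a L g R  input=g a $  — expand R → epsilon
step 11: stack=$ a L g  input=g a $  — match g
Stack after step 11: $ a L (top = L).

L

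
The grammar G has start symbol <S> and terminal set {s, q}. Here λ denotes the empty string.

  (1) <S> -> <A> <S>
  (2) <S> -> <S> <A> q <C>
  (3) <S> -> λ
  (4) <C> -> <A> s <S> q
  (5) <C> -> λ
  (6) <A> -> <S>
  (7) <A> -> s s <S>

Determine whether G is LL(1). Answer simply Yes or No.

No

FIRST(<S>) = {λ, q, s}
FIRST(<C>) = {λ, q, s}
FIRST(<A>) = {λ, q, s}
FOLLOW(<S>) = {$, q, s}
FOLLOW(<C>) = {$, q, s}
FOLLOW(<A>) = {$, q, s}
Cell M[<A>, s] receives both <A> -> <S> and <A> -> s s <S> — the grammar is not LL(1).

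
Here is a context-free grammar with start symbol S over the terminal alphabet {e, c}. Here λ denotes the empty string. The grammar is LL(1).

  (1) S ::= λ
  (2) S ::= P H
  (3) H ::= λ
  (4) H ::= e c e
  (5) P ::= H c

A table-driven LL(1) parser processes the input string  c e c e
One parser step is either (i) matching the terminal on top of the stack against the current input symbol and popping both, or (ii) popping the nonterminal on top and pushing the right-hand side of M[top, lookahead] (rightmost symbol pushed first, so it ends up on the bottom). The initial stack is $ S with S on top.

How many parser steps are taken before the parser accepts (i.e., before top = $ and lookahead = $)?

     Stack    Input      Action
  1  $ S      c e c e $  expand S ::= P H
  2  $ H P    c e c e $  expand P ::= H c
  3  $ H c H  c e c e $  expand H ::= λ
  4  $ H c    c e c e $  match c
  5  $ H      e c e $    expand H ::= e c e
  6  $ e c e  e c e $    match e
  7  $ e c    c e $      match c
  8  $ e      e $        match e
Accept reached after 8 steps.

8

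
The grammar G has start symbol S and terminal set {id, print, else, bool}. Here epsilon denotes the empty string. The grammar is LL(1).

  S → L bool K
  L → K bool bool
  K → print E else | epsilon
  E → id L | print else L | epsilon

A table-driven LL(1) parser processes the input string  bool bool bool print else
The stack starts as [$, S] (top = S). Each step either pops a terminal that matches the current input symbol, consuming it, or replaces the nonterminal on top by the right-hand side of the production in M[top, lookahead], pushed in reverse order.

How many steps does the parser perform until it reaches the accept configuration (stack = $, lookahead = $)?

10

      Stack                 Input                        Action
   1  $ S                   bool bool bool print else $  expand S → L bool K
   2  $ K bool L            bool bool bool print else $  expand L → K bool bool
   3  $ K bool bool bool K  bool bool bool print else $  expand K → epsilon
   4  $ K bool bool bool    bool bool bool print else $  match bool
   5  $ K bool bool         bool bool print else $       match bool
   6  $ K bool              bool print else $            match bool
   7  $ K                   print else $                 expand K → print E else
   8  $ else E print        print else $                 match print
   9  $ else E              else $                       expand E → epsilon
  10  $ else                else $                       match else
Accept reached after 10 steps.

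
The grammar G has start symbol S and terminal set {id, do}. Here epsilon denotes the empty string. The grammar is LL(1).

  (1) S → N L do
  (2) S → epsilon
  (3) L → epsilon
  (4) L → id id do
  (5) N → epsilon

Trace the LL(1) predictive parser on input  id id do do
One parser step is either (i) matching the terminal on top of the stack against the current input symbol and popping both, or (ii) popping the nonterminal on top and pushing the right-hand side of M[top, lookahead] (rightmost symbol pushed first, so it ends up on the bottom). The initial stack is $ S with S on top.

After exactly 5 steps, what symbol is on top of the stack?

     Stack          Input          Action
  1  $ S            id id do do $  expand S → N L do
  2  $ do L N       id id do do $  expand N → epsilon
  3  $ do L         id id do do $  expand L → id id do
  4  $ do do id id  id id do do $  match id
  5  $ do do id     id do do $     match id
Stack after step 5: $ do do (top = do).

do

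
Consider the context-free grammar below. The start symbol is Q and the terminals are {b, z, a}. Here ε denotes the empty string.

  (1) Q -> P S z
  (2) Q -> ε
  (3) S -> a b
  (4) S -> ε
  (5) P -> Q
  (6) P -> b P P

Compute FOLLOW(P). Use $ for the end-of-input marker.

{a, b, z}

FIRST(S) = {ε, a}
FIRST(Q) = {ε, a, b, z}  (via P S z)
FIRST(P) = {ε, a, b, z}  (via Q)
FOLLOW(Q) includes $ since Q is the start symbol.
FOLLOW(S): in Q->P S z, S is followed by z with FIRST {z}. Thus FOLLOW(S) = {z}.
FOLLOW(P): in Q->P S z, P is followed by S z with FIRST {a, z}; in P->b P P (occurrence 1), P is followed by P with FIRST {ε, a, b, z}; in P->b P P (occurrence 1), the suffix after P is nullable (adds nothing new); in P->b P P (occurrence 2), the suffix after P is empty (adds nothing new). Thus FOLLOW(P) = {a, b, z}.
FOLLOW(Q): in P->Q, the suffix after Q is empty, so FOLLOW(Q) ⊇ FOLLOW(P) = {a, b, z}. Thus FOLLOW(Q) = {$, a, b, z}.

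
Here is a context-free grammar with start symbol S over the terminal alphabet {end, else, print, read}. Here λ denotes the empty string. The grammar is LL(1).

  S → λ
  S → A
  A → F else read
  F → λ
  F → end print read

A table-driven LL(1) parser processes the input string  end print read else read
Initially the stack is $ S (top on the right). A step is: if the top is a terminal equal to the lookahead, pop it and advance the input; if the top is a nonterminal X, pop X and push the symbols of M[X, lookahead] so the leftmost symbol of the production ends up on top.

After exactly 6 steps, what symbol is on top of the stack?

step 1: stack=$ S  input=end print read else read $  — expand S → A
step 2: stack=$ A  input=end print read else read $  — expand A → F else read
step 3: stack=$ read else F  input=end print read else read $  — expand F → end print read
step 4: stack=$ read else read print end  input=end print read else read $  — match end
step 5: stack=$ read else read print  input=print read else read $  — match print
step 6: stack=$ read else read  input=read else read $  — match read
Stack after step 6: $ read else (top = else).

else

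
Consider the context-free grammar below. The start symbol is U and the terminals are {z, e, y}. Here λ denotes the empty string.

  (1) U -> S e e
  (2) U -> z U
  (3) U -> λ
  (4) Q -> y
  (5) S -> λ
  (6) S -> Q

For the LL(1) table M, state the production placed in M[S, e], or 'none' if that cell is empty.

S -> λ

FIRST(Q): from Q->y we get {y}. So FIRST(Q) = {y}.
FIRST(S): from S->λ we get {λ}; from S->Q we get {y}. So FIRST(S) = {λ, y}.
FIRST(U): from U->S e e we get {e, y}; from U->z U we get {z}; from U->λ we get {λ}. So FIRST(U) = {λ, e, y, z}.
FOLLOW(U) includes $ since U is the start symbol.
FOLLOW(S): in U->S e e, S is followed by e e with FIRST {e}. Thus FOLLOW(S) = {e}.
For S -> λ: FIRST(λ) = {λ}, so it goes in M[S, t] for t ∈ {}; since λ ∈ FIRST, also for every t ∈ FOLLOW(S) = {e}.
For S -> Q: FIRST(Q) = {y}, so it goes in M[S, t] for t ∈ {y}.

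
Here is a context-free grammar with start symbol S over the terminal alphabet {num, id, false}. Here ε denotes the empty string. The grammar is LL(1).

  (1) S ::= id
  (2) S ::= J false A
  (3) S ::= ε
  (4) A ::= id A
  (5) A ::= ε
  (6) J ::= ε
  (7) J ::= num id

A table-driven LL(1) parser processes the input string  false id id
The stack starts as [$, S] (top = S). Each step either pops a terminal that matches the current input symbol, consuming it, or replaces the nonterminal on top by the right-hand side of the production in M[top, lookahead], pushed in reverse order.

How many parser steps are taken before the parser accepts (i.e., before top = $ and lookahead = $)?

     Stack        Input          Action
  1  $ S          false id id $  expand S ::= J false A
  2  $ A false J  false id id $  expand J ::= ε
  3  $ A false    false id id $  match false
  4  $ A          id id $        expand A ::= id A
  5  $ A id       id id $        match id
  6  $ A          id $           expand A ::= id A
  7  $ A id       id $           match id
  8  $ A          $              expand A ::= ε
Accept reached after 8 steps.

8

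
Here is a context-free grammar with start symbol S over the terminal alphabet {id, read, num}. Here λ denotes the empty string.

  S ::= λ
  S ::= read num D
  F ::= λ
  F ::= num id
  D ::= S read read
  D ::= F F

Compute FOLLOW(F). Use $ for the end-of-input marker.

{$, num, read}

FIRST(S) = {λ, read}
FIRST(F) = {λ, num}
FIRST(D) = {λ, num, read}  (via S read read, F F)
FOLLOW(S) includes $ since S is the start symbol.
FOLLOW(S): in D::=S read read, S is followed by read read with FIRST {read}. Thus FOLLOW(S) = {$, read}.
FOLLOW(D): in S::=read num D, the suffix after D is empty, so FOLLOW(D) ⊇ FOLLOW(S) = {$, read}. Thus FOLLOW(D) = {$, read}.
FOLLOW(F): in D::=F F (occurrence 1), F is followed by F with FIRST {λ, num}; in D::=F F (occurrence 1), the suffix after F is nullable, so FOLLOW(F) ⊇ FOLLOW(D) = {$, read}; in D::=F F (occurrence 2), the suffix after F is empty, so FOLLOW(F) ⊇ FOLLOW(D) = {$, read}. Thus FOLLOW(F) = {$, num, read}.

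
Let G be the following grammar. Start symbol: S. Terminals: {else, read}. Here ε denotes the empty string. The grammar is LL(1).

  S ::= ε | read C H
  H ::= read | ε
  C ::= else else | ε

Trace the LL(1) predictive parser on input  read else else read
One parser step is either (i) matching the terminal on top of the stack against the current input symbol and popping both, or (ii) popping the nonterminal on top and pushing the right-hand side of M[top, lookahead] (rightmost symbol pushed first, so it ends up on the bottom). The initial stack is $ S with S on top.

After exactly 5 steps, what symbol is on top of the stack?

step 1: stack=$ S  input=read else else read $  — expand S ::= read C H
step 2: stack=$ H C read  input=read else else read $  — match read
step 3: stack=$ H C  input=else else read $  — expand C ::= else else
step 4: stack=$ H else else  input=else else read $  — match else
step 5: stack=$ H else  input=else read $  — match else
Stack after step 5: $ H (top = H).

H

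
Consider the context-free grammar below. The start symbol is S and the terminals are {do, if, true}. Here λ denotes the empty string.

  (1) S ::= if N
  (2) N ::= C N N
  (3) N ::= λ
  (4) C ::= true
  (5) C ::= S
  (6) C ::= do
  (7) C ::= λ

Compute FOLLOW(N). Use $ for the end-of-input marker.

FIRST(S) = {if}
FIRST(C) = {λ, do, if, true}  (via S)
FIRST(N) = {λ, do, if, true}  (via C N N)
FOLLOW(S) includes $ since S is the start symbol.
FOLLOW(S): in C::=S, the suffix after S is empty, so FOLLOW(S) ⊇ FOLLOW(C) = {$, do, if, true}. Thus FOLLOW(S) = {$, do, if, true}.
FOLLOW(N): in S::=if N, the suffix after N is empty, so FOLLOW(N) ⊇ FOLLOW(S) = {$, do, if, true}; in N::=C N N (occurrence 1), N is followed by N with FIRST {λ, do, if, true}; in N::=C N N (occurrence 1), the suffix after N is nullable (adds nothing new); in N::=C N N (occurrence 2), the suffix after N is empty (adds nothing new). Thus FOLLOW(N) = {$, do, if, true}.
FOLLOW(C): in N::=C N N, C is followed by N N with FIRST {λ, do, if, true}; in N::=C N N, the suffix after C is nullable, so FOLLOW(C) ⊇ FOLLOW(N) = {$, do, if, true}. Thus FOLLOW(C) = {$, do, if, true}.

{$, do, if, true}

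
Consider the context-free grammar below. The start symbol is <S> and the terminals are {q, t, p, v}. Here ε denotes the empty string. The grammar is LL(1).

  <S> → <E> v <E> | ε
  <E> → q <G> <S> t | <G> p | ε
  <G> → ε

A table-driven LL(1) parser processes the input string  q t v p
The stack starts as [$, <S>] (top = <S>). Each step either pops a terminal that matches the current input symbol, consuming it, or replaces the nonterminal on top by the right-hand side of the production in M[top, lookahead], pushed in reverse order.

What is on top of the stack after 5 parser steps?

step 1: stack=$ <S>  input=q t v p $  — expand <S> → <E> v <E>
step 2: stack=$ <E> v <E>  input=q t v p $  — expand <E> → q <G> <S> t
step 3: stack=$ <E> v t <S> <G> q  input=q t v p $  — match q
step 4: stack=$ <E> v t <S> <G>  input=t v p $  — expand <G> → ε
step 5: stack=$ <E> v t <S>  input=t v p $  — expand <S> → ε
Stack after step 5: $ <E> v t (top = t).

t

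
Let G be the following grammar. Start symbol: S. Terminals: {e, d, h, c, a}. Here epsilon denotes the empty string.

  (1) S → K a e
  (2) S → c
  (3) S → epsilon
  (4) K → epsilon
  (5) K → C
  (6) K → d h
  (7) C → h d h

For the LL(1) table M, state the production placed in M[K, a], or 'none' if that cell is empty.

K → epsilon

FIRST(C) = {h}
FIRST(K) = {epsilon, d, h}  (via C)
FIRST(S) = {epsilon, a, c, d, h}  (via K a e)
FOLLOW(S) includes $ since S is the start symbol.
FOLLOW(K): in S→K a e, K is followed by a e with FIRST {a}. Thus FOLLOW(K) = {a}.
For K → epsilon: FIRST(epsilon) = {epsilon}, so it goes in M[K, t] for t ∈ {}; since epsilon ∈ FIRST, also for every t ∈ FOLLOW(K) = {a}.
For K → C: FIRST(C) = {h}, so it goes in M[K, t] for t ∈ {h}.
For K → d h: FIRST(d h) = {d}, so it goes in M[K, t] for t ∈ {d}.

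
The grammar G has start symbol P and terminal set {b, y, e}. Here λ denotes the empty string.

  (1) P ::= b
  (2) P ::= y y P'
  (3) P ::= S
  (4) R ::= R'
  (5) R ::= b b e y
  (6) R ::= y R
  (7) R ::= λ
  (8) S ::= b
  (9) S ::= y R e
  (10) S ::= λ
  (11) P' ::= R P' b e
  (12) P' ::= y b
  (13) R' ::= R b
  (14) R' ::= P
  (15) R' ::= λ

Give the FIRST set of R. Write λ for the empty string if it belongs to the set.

{λ, b, y}

FIRST(S) = {λ, b, y}
FIRST(P) = {λ, b, y}  (via S)
FIRST(R) = {λ, b, y}  (via R')
FIRST(P') = {b, y}  (via R P' b e)
FIRST(R') = {λ, b, y}  (via R b, P)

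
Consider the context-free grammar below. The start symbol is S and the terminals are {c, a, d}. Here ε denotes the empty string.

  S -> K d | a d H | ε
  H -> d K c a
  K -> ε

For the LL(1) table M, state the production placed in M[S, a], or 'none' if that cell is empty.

FIRST(H) = {d}
FIRST(K) = {ε}
FIRST(S) = {ε, a, d}  (via K d)
FOLLOW(S) includes $ since S is the start symbol.
FOLLOW(S): S appears on no right-hand side. Thus FOLLOW(S) = {$}.
For S -> K d: FIRST(K d) = {d}, so it goes in M[S, t] for t ∈ {d}.
For S -> a d H: FIRST(a d H) = {a}, so it goes in M[S, t] for t ∈ {a}.
For S -> ε: FIRST(ε) = {ε}, so it goes in M[S, t] for t ∈ {}; since ε ∈ FIRST, also for every t ∈ FOLLOW(S) = {$}.

S -> a d H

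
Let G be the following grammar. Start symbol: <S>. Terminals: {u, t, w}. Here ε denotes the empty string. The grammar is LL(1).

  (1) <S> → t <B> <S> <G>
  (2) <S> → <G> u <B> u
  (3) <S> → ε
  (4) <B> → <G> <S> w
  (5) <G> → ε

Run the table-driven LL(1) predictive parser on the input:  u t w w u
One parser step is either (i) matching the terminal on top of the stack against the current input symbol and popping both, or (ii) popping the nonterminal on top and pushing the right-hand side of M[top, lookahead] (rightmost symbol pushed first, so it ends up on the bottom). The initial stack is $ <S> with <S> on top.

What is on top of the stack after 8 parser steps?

<G>

     Stack                Input        Action
  1  $ <S>                u t w w u $  expand <S> → <G> u <B> u
  2  $ u <B> u <G>        u t w w u $  expand <G> → ε
  3  $ u <B> u            u t w w u $  match u
  4  $ u <B>              t w w u $    expand <B> → <G> <S> w
  5  $ u w <S> <G>        t w w u $    expand <G> → ε
  6  $ u w <S>            t w w u $    expand <S> → t <B> <S> <G>
  7  $ u w <G> <S> <B> t  t w w u $    match t
  8  $ u w <G> <S> <B>    w w u $      expand <B> → <G> <S> w
Stack after step 8: $ u w <G> <S> w <S> <G> (top = <G>).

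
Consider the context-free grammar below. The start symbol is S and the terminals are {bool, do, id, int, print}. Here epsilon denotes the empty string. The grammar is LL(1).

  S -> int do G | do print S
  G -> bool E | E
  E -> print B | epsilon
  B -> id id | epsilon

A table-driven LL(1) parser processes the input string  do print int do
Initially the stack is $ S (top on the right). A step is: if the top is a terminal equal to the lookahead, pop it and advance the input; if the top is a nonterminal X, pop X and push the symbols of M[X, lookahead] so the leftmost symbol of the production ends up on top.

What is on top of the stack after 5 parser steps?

step 1: stack=$ S  input=do print int do $  — expand S -> do print S
step 2: stack=$ S print do  input=do print int do $  — match do
step 3: stack=$ S print  input=print int do $  — match print
step 4: stack=$ S  input=int do $  — expand S -> int do G
step 5: stack=$ G do int  input=int do $  — match int
Stack after step 5: $ G do (top = do).

do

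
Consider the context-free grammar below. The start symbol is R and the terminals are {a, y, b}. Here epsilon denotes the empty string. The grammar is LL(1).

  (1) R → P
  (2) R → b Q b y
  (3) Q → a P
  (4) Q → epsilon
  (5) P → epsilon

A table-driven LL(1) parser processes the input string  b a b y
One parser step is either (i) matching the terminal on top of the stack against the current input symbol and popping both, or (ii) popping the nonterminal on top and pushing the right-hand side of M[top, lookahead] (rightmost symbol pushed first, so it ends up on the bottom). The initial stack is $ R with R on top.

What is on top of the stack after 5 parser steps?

b

     Stack      Input      Action
  1  $ R        b a b y $  expand R → b Q b y
  2  $ y b Q b  b a b y $  match b
  3  $ y b Q    a b y $    expand Q → a P
  4  $ y b P a  a b y $    match a
  5  $ y b P    b y $      expand P → epsilon
Stack after step 5: $ y b (top = b).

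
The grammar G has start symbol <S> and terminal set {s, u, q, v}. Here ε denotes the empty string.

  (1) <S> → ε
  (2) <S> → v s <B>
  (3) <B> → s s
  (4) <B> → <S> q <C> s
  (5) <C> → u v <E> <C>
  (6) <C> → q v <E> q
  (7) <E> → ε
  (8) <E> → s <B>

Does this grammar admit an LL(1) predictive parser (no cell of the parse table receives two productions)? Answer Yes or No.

Yes

FIRST(<S>) = {ε, v}
FIRST(<B>) = {q, s, v}
FIRST(<C>) = {q, u}
FIRST(<E>) = {ε, s}
FOLLOW(<S>) = {$, q}
FOLLOW(<B>) = {$, q, u}
FOLLOW(<C>) = {s}
FOLLOW(<E>) = {q, u}
Each cell of M receives at most one production.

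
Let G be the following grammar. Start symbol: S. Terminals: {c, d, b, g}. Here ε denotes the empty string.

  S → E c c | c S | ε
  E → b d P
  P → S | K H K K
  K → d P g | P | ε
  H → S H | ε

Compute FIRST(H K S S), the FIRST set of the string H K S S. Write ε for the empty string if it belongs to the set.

FIRST(E): from E→b d P we get {b}. So FIRST(E) = {b}.
FIRST(S): from S→E c c we get {b}; from S→c S we get {c}; from S→ε we get {ε}. So FIRST(S) = {ε, b, c}.
FIRST(H): from H→S H we get {ε, b, c}; from H→ε we get {ε}. So FIRST(H) = {ε, b, c}.
FIRST(P): from P→S we get {ε, b, c}; from P→K H K K we get {ε, b, c, d}. So FIRST(P) = {ε, b, c, d}.
FIRST(K): from K→d P g we get {d}; from K→P we get {ε, b, c, d}; from K→ε we get {ε}. So FIRST(K) = {ε, b, c, d}.
FIRST(H K S S): take FIRST of each symbol in turn, carrying on past any symbol whose FIRST contains ε; result {ε, b, c, d}.

{ε, b, c, d}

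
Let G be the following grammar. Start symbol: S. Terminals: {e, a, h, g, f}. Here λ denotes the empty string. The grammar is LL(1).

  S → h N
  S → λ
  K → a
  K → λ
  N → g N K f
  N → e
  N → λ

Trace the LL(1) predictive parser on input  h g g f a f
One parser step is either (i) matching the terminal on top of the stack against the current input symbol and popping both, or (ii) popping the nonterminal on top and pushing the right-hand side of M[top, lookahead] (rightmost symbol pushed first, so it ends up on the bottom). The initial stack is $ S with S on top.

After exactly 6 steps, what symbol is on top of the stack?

N

step 1: stack=$ S  input=h g g f a f $  — expand S → h N
step 2: stack=$ N h  input=h g g f a f $  — match h
step 3: stack=$ N  input=g g f a f $  — expand N → g N K f
step 4: stack=$ f K N g  input=g g f a f $  — match g
step 5: stack=$ f K N  input=g f a f $  — expand N → g N K f
step 6: stack=$ f K f K N g  input=g f a f $  — match g
Stack after step 6: $ f K f K N (top = N).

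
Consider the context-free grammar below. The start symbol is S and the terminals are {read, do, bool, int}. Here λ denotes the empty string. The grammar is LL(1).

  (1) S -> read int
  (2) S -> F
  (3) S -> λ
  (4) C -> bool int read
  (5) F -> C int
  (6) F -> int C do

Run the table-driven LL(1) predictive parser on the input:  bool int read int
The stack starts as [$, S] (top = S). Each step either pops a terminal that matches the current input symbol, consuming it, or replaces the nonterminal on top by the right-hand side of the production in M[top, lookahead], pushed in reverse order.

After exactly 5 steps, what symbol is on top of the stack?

read

     Stack                Input                Action
  1  $ S                  bool int read int $  expand S -> F
  2  $ F                  bool int read int $  expand F -> C int
  3  $ int C              bool int read int $  expand C -> bool int read
  4  $ int read int bool  bool int read int $  match bool
  5  $ int read int       int read int $       match int
Stack after step 5: $ int read (top = read).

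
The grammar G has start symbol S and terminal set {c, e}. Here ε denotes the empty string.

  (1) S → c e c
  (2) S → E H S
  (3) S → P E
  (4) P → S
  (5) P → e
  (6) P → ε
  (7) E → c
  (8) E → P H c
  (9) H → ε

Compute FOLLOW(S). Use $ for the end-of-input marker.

{$, c, e}

FIRST(H): from H→ε we get {ε}. So FIRST(H) = {ε}.
FIRST(S): from S→c e c we get {c}; from S→E H S we get {c, e}; from S→P E we get {c, e}. So FIRST(S) = {c, e}.
FIRST(P): from P→S we get {c, e}; from P→e we get {e}; from P→ε we get {ε}. So FIRST(P) = {ε, c, e}.
FIRST(E): from E→c we get {c}; from E→P H c we get {c, e}. So FIRST(E) = {c, e}.
FOLLOW(S) includes $ since S is the start symbol.
FOLLOW(P): in S→P E, P is followed by E with FIRST {c, e}; in E→P H c, P is followed by H c with FIRST {c}. Thus FOLLOW(P) = {c, e}.
FOLLOW(S): in S→E H S, the suffix after S is empty (adds nothing new); in P→S, the suffix after S is empty, so FOLLOW(S) ⊇ FOLLOW(P) = {c, e}. Thus FOLLOW(S) = {$, c, e}.
FOLLOW(E): in S→E H S, E is followed by H S with FIRST {c, e}; in S→P E, the suffix after E is empty, so FOLLOW(E) ⊇ FOLLOW(S) = {$, c, e}. Thus FOLLOW(E) = {$, c, e}.
FOLLOW(H): in S→E H S, H is followed by S with FIRST {c, e}; in E→P H c, H is followed by c with FIRST {c}. Thus FOLLOW(H) = {c, e}.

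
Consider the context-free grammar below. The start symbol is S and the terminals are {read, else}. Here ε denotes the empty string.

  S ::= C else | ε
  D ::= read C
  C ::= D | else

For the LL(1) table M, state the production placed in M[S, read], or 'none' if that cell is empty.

FIRST(D) = {read}
FIRST(C) = {else, read}  (via D)
FIRST(S) = {ε, else, read}  (via C else)
FOLLOW(S) includes $ since S is the start symbol.
FOLLOW(S): S appears on no right-hand side. Thus FOLLOW(S) = {$}.
For S ::= C else: FIRST(C else) = {else, read}, so it goes in M[S, t] for t ∈ {else, read}.
For S ::= ε: FIRST(ε) = {ε}, so it goes in M[S, t] for t ∈ {}; since ε ∈ FIRST, also for every t ∈ FOLLOW(S) = {$}.

S ::= C else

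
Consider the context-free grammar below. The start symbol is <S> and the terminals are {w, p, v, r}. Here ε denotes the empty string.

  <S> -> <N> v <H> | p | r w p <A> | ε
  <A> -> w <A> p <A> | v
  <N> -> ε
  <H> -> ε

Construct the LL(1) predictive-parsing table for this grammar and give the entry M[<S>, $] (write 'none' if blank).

<S> -> ε

FIRST(<A>): from <A>->w <A> p <A> we get {w}; from <A>->v we get {v}. So FIRST(<A>) = {v, w}.
FIRST(<N>): from <N>->ε we get {ε}. So FIRST(<N>) = {ε}.
FIRST(<H>): from <H>->ε we get {ε}. So FIRST(<H>) = {ε}.
FIRST(<S>): from <S>-><N> v <H> we get {v}; from <S>->p we get {p}; from <S>->r w p <A> we get {r}; from <S>->ε we get {ε}. So FIRST(<S>) = {ε, p, r, v}.
FOLLOW(<S>) includes $ since <S> is the start symbol.
FOLLOW(<S>): <S> appears on no right-hand side. Thus FOLLOW(<S>) = {$}.
For <S> -> <N> v <H>: FIRST(<N> v <H>) = {v}, so it goes in M[<S>, t] for t ∈ {v}.
For <S> -> p: FIRST(p) = {p}, so it goes in M[<S>, t] for t ∈ {p}.
For <S> -> r w p <A>: FIRST(r w p <A>) = {r}, so it goes in M[<S>, t] for t ∈ {r}.
For <S> -> ε: FIRST(ε) = {ε}, so it goes in M[<S>, t] for t ∈ {}; since ε ∈ FIRST, also for every t ∈ FOLLOW(<S>) = {$}.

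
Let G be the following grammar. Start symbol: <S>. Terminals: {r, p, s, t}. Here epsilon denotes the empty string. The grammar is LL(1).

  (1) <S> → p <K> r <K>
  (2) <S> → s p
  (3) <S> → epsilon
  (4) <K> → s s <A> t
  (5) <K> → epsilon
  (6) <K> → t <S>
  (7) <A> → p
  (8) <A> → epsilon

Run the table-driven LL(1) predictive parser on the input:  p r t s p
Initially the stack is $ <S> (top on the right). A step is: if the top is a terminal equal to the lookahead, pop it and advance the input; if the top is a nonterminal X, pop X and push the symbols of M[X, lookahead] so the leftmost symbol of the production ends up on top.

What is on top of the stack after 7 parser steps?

s

step 1: stack=$ <S>  input=p r t s p $  — expand <S> → p <K> r <K>
step 2: stack=$ <K> r <K> p  input=p r t s p $  — match p
step 3: stack=$ <K> r <K>  input=r t s p $  — expand <K> → epsilon
step 4: stack=$ <K> r  input=r t s p $  — match r
step 5: stack=$ <K>  input=t s p $  — expand <K> → t <S>
step 6: stack=$ <S> t  input=t s p $  — match t
step 7: stack=$ <S>  input=s p $  — expand <S> → s p
Stack after step 7: $ p s (top = s).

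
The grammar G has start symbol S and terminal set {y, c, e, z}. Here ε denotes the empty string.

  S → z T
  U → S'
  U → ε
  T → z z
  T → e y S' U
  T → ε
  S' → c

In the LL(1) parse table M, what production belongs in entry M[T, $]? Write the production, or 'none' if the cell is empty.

T → ε

FIRST(S): from S→z T we get {z}. So FIRST(S) = {z}.
FIRST(T): from T→z z we get {z}; from T→e y S' U we get {e}; from T→ε we get {ε}. So FIRST(T) = {ε, e, z}.
FIRST(S'): from S'→c we get {c}. So FIRST(S') = {c}.
FIRST(U): from U→S' we get {c}; from U→ε we get {ε}. So FIRST(U) = {ε, c}.
FOLLOW(S) includes $ since S is the start symbol.
FOLLOW(S): S appears on no right-hand side. Thus FOLLOW(S) = {$}.
FOLLOW(T): in S→z T, the suffix after T is empty, so FOLLOW(T) ⊇ FOLLOW(S) = {$}. Thus FOLLOW(T) = {$}.
For T → z z: FIRST(z z) = {z}, so it goes in M[T, t] for t ∈ {z}.
For T → e y S' U: FIRST(e y S' U) = {e}, so it goes in M[T, t] for t ∈ {e}.
For T → ε: FIRST(ε) = {ε}, so it goes in M[T, t] for t ∈ {}; since ε ∈ FIRST, also for every t ∈ FOLLOW(T) = {$}.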